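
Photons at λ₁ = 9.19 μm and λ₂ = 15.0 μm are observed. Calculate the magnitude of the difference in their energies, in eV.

Using E = hc/λ: E₁ = 2.162 × 10^-20 J, E₂ = 1.324 × 10^-20 J.
|ΔE| = |2.162 × 10^-20 − 1.324 × 10^-20| = 8.37 × 10^-21 J = 0.0523 eV.

0.0523 eV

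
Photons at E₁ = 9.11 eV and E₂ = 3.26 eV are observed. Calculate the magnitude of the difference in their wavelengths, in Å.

Using λ = hc/E: λ₁ = 1.361·10^-7 m, λ₂ = 3.803·10^-7 m.
|Δλ| = |1.361·10^-7 − 3.803·10^-7| = 2.44·10^-7 m = 2440 Å.

2440 Å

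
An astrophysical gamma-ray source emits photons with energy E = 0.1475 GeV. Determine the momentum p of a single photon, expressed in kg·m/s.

7.88e-20 kg·m/s

Convert to SI: E = 0.1475 GeV = 2.3632e-11 J.
Apply p = E/c: p = 7.883e-20 kg·m/s.
So p ≈ 7.88e-20 kg·m/s.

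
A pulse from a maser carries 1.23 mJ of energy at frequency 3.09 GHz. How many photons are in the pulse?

Per-photon energy: E = 2.047 × 10^-24 J (from frequency = 3.09 GHz).
N = E_total / E_photon = 0.00123 J / 2.047 × 10^-24 J = 6.01 × 10^20.

6.01 × 10^20 photons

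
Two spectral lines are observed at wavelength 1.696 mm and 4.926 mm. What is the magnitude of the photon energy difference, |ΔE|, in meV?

Using E = hc/λ: E₁ = 1.1713e-22 J, E₂ = 4.0326e-23 J.
|ΔE| = |1.1713e-22 − 4.0326e-23| = 7.68e-23 J = 0.479 meV.

0.479 meV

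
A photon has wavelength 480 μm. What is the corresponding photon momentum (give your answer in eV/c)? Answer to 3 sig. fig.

Take h = 6.62607015 × 10^-34 J·s, c = 2.99792458 × 10^8 m/s, 1 eV = 1.602176634 × 10^-19 J.
First convert: λ = 480 μm = 4.8 × 10^-4 m.
Since p = h/λ for a photon, p = 1.380 × 10^-30 kg·m/s.
Converting to eV/c: p = 0.002583 eV/c ≈ 2.58 × 10^-3 eV/c.

2.58 × 10^-3 eV/c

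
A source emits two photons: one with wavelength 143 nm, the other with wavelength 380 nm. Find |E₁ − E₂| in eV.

Using E = hc/λ: E₁ = 1.389·10^-18 J, E₂ = 5.227·10^-19 J.
|ΔE| = |1.389·10^-18 − 5.227·10^-19| = 8.66·10^-19 J = 5.41 eV.

5.41 eV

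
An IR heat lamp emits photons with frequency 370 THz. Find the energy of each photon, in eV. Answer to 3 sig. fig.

First convert: f = 370 THz = 3.7 × 10^14 Hz.
For a photon E = hf, so E = 2.452 × 10^-19 J.
Converting to eV: E = 1.530 eV ≈ 1.53 eV.

1.53 eV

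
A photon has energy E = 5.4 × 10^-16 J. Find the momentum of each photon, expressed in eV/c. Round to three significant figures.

(c = 2.99792458 × 10^8 m/s, 1 eV = 1.602176634 × 10^-19 J.)
For a photon p = E/c, so p = 1.801 × 10^-24 kg·m/s.
Converting to eV/c: p = 3370 eV/c ≈ 3370 eV/c.

3370 eV/c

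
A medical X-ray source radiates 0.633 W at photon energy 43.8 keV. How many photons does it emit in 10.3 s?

Total energy: E_total = P·t = 0.633 × 10.3 = 6.520 J.
Per-photon energy: E = 7.018 × 10^-15 J.
N = E_total / E_photon = 9.29 × 10^14.

9.29 × 10^14 photons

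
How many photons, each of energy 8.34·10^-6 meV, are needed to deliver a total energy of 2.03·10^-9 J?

1.52·10^18 photons

Per-photon energy: E = 1.336·10^-27 J (from energy = 8.34·10^-6 meV).
N = E_total / E_photon = 2.03·10^-9 J / 1.336·10^-27 J = 1.52·10^18.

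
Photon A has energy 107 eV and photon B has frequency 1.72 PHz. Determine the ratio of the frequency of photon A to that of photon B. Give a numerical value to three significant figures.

15.0

f_A = 2.587e16 Hz (from energy = 107 eV, via f = E/h).
f_B = 1.720e15 Hz (from frequency = 1.72 PHz, via f given directly).
Ratio = 2.587e16 / 1.720e15 = 15.0.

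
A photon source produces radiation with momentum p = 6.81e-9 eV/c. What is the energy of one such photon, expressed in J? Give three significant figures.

Use c = 2.99792458e8 m/s, 1 eV = 1.602176634e-19 J.
In SI units: p = 6.81e-9 eV/c = 3.6395e-36 kg·m/s.
Apply E = pc: E = 1.091e-27 J.
So E ≈ 1.09e-27 J.

1.09e-27 J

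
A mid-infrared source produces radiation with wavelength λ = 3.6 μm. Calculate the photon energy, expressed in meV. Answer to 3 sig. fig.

Take h = 6.62607015 × 10^-34 J·s, c = 2.99792458 × 10^8 m/s, 1 eV = 1.602176634 × 10^-19 J.
In SI units: λ = 3.6 μm = 3.6 × 10^-6 m.
Apply E = hc/λ: E = 5.518 × 10^-20 J.
Converting to meV: E = 344.4 meV ≈ 344 meV.

344 meV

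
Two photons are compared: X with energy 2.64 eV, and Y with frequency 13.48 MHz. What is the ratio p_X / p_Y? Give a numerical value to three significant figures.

p_X = 1.411 × 10^-27 kg·m/s (from energy = 2.64 eV, via p = E/c).
p_Y = 2.979 × 10^-35 kg·m/s (from frequency = 13.48 MHz, via p = hf/c).
Ratio = 1.411 × 10^-27 / 2.979 × 10^-35 = 4.74 × 10^7.

4.74 × 10^7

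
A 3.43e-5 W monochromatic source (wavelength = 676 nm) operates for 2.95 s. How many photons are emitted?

3.44e14 photons

Total energy: E_total = P·t = 3.43e-5 × 2.95 = 1.012e-4 J.
Per-photon energy: E = 2.939e-19 J.
N = E_total / E_photon = 3.44e14.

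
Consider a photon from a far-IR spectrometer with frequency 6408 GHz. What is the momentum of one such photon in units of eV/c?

0.0265 eV/c

(h = 6.62607015 × 10^-34 J·s, c = 2.99792458 × 10^8 m/s, 1 eV = 1.602176634 × 10^-19 J.)
Convert to SI: f = 6408 GHz = 6.408 × 10^12 Hz.
For a photon p = hf/c, so p = 1.416 × 10^-29 kg·m/s.
Converting to eV/c: p = 0.02650 eV/c ≈ 0.0265 eV/c.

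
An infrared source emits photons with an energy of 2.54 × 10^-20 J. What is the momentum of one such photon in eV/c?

For a photon p = E/c, so p = 8.473 × 10^-29 kg·m/s.
Converting to eV/c: p = 0.1585 eV/c ≈ 0.159 eV/c.

0.159 eV/c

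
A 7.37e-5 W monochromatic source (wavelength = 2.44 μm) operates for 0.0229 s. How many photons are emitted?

2.07e13 photons

Total energy: E_total = P·t = 7.37e-5 × 0.0229 = 1.688e-6 J.
Per-photon energy: E = 8.141e-20 J.
N = E_total / E_photon = 2.07e13.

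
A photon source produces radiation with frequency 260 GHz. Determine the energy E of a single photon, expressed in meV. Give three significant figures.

Use h = 6.62607015e-34 J·s, 1 eV = 1.602176634e-19 J.
In SI units: f = 260 GHz = 2.6e11 Hz.
The photon relation is E = hf, giving E = 1.723e-22 J.
Converting to meV: E = 1.075 meV ≈ 1.08 meV.

1.08 meV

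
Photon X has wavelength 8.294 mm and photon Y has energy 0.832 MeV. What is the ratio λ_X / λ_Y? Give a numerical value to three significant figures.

5.57e9

λ_X = 0.008294 m (from wavelength = 8.294 mm, via λ given directly).
λ_Y = 1.490e-12 m (from energy = 0.832 MeV, via λ = hc/E).
Ratio = 0.008294 / 1.490e-12 = 5.57e9.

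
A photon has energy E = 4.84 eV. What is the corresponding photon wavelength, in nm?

256 nm

Take h = 6.62607015e-34 J·s, c = 2.99792458e8 m/s, 1 eV = 1.602176634e-19 J.
In SI units: E = 4.84 eV = 7.7545e-19 J.
For a photon λ = hc/E, so λ = 2.562e-7 m.
Converting to nm: λ = 256.2 nm ≈ 256 nm.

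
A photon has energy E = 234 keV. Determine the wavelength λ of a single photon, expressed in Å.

0.0530 Å

Convert to SI: E = 234 keV = 3.7491e-14 J.
For a photon λ = hc/E, so λ = 5.298e-12 m.
Converting to Å: λ = 0.05298 Å ≈ 0.0530 Å.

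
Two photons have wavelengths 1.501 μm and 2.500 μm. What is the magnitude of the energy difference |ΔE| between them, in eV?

0.330 eV

Using E = hc/λ: E₁ = 1.3234·10^-19 J, E₂ = 7.9458·10^-20 J.
|ΔE| = |1.3234·10^-19 − 7.9458·10^-20| = 5.29·10^-20 J = 0.330 eV.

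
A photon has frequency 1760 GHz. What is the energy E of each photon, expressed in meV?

7.28 meV

(h = 6.62607015e-34 J·s, 1 eV = 1.602176634e-19 J.)
In SI units: f = 1760 GHz = 1.76e12 Hz.
Since E = hf for a photon, E = 1.166e-21 J.
Converting to meV: E = 7.279 meV ≈ 7.28 meV.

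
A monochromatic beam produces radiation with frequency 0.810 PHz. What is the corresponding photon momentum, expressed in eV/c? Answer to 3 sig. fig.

3.35 eV/c

Use h = 6.62607015 × 10^-34 J·s, c = 2.99792458 × 10^8 m/s, 1 eV = 1.602176634 × 10^-19 J.
In SI units: f = 0.810 PHz = 8.10 × 10^14 Hz.
Apply p = hf/c: p = 1.790 × 10^-27 kg·m/s.
Converting to eV/c: p = 3.350 eV/c ≈ 3.35 eV/c.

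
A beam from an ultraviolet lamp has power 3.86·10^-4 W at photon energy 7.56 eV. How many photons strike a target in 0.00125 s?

Total energy: E_total = P·t = 3.86·10^-4 × 0.00125 = 4.825·10^-7 J.
Per-photon energy: E = 1.211·10^-18 J.
N = E_total / E_photon = 3.98·10^11.

3.98·10^11 photons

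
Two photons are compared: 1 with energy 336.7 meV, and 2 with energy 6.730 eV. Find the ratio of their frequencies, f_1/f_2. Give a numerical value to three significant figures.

0.0500

f_1 = 8.141·10^13 Hz (from energy = 336.7 meV, via f = E/h).
f_2 = 1.627·10^15 Hz (from energy = 6.730 eV, via f = E/h).
Ratio = 8.141·10^13 / 1.627·10^15 = 0.0500.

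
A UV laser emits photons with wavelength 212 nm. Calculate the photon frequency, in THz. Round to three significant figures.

1410 THz

Convert to SI: λ = 212 nm = 2.12·10^-7 m.
The photon relation is f = c/λ, giving f = 1.414·10^15 Hz.
Converting to THz: f = 1414 THz ≈ 1410 THz.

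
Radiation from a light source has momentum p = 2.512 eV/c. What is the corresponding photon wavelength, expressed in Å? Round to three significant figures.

4940 Å

Take h = 6.62607015 × 10^-34 J·s, c = 2.99792458 × 10^8 m/s, 1 eV = 1.602176634 × 10^-19 J.
In SI units: p = 2.512 eV/c = 1.3425 × 10^-27 kg·m/s.
For a photon λ = h/p, so λ = 4.936 × 10^-7 m.
Converting to Å: λ = 4936 Å ≈ 4940 Å.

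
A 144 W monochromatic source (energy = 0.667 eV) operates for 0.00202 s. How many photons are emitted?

2.72e18 photons

Total energy: E_total = P·t = 144 × 0.00202 = 0.2909 J.
Per-photon energy: E = 1.069e-19 J.
N = E_total / E_photon = 2.72e18.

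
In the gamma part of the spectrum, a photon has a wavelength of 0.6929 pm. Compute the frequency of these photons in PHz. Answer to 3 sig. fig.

Use c = 2.99792458·10^8 m/s.
In SI units: λ = 0.6929 pm = 6.929·10^-13 m.
Since f = c/λ for a photon, f = 4.327·10^20 Hz.
Converting to PHz: f = 432700 PHz ≈ 4.33·10^5 PHz.

4.33·10^5 PHz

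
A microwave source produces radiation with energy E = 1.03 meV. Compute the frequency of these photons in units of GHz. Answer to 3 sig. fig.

Take h = 6.62607015 × 10^-34 J·s, 1 eV = 1.602176634 × 10^-19 J.
In SI units: E = 1.03 meV = 1.6502 × 10^-22 J.
Apply f = E/h: f = 2.491 × 10^11 Hz.
Converting to GHz: f = 249.1 GHz ≈ 249 GHz.

249 GHz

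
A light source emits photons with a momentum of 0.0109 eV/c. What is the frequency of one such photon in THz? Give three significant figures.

2.64 THz

Use h = 6.62607015 × 10^-34 J·s, c = 2.99792458 × 10^8 m/s, 1 eV = 1.602176634 × 10^-19 J.
Convert to SI: p = 0.0109 eV/c = 5.8253 × 10^-30 kg·m/s.
The photon relation is f = pc/h, giving f = 2.636 × 10^12 Hz.
Converting to THz: f = 2.636 THz ≈ 2.64 THz.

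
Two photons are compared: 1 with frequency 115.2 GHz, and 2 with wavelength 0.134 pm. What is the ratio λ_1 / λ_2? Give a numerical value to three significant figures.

1.94 × 10^10

λ_1 = 0.002602 m (from frequency = 115.2 GHz, via λ = c/f).
λ_2 = 1.340 × 10^-13 m (from wavelength = 0.134 pm, via λ given directly).
Ratio = 0.002602 / 1.340 × 10^-13 = 1.94 × 10^10.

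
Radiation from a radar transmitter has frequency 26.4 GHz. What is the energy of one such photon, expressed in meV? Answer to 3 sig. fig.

0.109 meV

First convert: f = 26.4 GHz = 2.64 × 10^10 Hz.
For a photon E = hf, so E = 1.749 × 10^-23 J.
Converting to meV: E = 0.1092 meV ≈ 0.109 meV.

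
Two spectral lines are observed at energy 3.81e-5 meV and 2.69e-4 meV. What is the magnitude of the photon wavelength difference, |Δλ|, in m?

Using λ = hc/E: λ₁ = 32.54 m, λ₂ = 4.609 m.
|Δλ| = |32.54 − 4.609| = 27.9 m.

27.9 m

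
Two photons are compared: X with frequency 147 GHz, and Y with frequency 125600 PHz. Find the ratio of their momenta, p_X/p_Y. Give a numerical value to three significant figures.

1.17e-9

p_X = 3.249e-31 kg·m/s (from frequency = 147 GHz, via p = hf/c).
p_Y = 2.776e-22 kg·m/s (from frequency = 125600 PHz, via p = hf/c).
Ratio = 3.249e-31 / 2.776e-22 = 1.17e-9.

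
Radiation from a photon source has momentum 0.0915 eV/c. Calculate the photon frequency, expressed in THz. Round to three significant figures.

22.1 THz

In SI units: p = 0.0915 eV/c = 4.8900e-29 kg·m/s.
The photon relation is f = pc/h, giving f = 2.212e13 Hz.
Converting to THz: f = 22.12 THz ≈ 22.1 THz.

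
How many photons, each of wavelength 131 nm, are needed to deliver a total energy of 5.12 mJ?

Per-photon energy: E = 1.516 × 10^-18 J (from wavelength = 131 nm).
N = E_total / E_photon = 0.00512 J / 1.516 × 10^-18 J = 3.38 × 10^15.

3.38 × 10^15 photons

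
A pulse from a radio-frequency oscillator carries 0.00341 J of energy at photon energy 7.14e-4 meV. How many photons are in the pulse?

Per-photon energy: E = 1.144e-25 J (from energy = 7.14e-4 meV).
N = E_total / E_photon = 0.00341 J / 1.144e-25 J = 2.98e22.

2.98e22 photons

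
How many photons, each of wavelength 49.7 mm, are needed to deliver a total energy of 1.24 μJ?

Per-photon energy: E = 3.997e-24 J (from wavelength = 49.7 mm).
N = E_total / E_photon = 1.24e-6 J / 3.997e-24 J = 3.10e17.

3.10e17 photons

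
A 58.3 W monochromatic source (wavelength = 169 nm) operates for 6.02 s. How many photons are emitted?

Total energy: E_total = P·t = 58.3 × 6.02 = 351.0 J.
Per-photon energy: E = 1.175·10^-18 J.
N = E_total / E_photon = 2.99·10^20.

2.99·10^20 photons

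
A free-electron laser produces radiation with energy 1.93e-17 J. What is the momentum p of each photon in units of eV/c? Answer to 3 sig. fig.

120 eV/c

(c = 2.99792458e8 m/s, 1 eV = 1.602176634e-19 J.)
Apply p = E/c: p = 6.438e-26 kg·m/s.
Converting to eV/c: p = 120.5 eV/c ≈ 120 eV/c.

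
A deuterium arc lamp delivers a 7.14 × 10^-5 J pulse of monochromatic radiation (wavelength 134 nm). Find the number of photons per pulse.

Per-photon energy: E = 1.482 × 10^-18 J (from wavelength = 134 nm).
N = E_total / E_photon = 7.14 × 10^-5 J / 1.482 × 10^-18 J = 4.82 × 10^13.

4.82 × 10^13 photons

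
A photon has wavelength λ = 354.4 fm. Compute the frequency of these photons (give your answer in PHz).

8.46 × 10^5 PHz

Use c = 2.99792458 × 10^8 m/s.
First convert: λ = 354.4 fm = 3.544 × 10^-13 m.
Since f = c/λ for a photon, f = 8.459 × 10^20 Hz.
Converting to PHz: f = 845900 PHz ≈ 8.46 × 10^5 PHz.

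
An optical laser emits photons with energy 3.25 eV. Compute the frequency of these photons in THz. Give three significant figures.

786 THz

(h = 6.62607015 × 10^-34 J·s, 1 eV = 1.602176634 × 10^-19 J.)
First convert: E = 3.25 eV = 5.2071 × 10^-19 J.
Since f = E/h for a photon, f = 7.858 × 10^14 Hz.
Converting to THz: f = 785.8 THz ≈ 786 THz.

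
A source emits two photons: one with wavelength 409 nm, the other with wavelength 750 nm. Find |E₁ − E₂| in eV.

Using E = hc/λ: E₁ = 4.857 × 10^-19 J, E₂ = 2.649 × 10^-19 J.
|ΔE| = |4.857 × 10^-19 − 2.649 × 10^-19| = 2.21 × 10^-19 J = 1.38 eV.

1.38 eV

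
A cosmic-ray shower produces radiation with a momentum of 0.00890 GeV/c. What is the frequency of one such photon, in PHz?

2.15e6 PHz

Convert to SI: p = 0.00890 GeV/c = 4.7564e-21 kg·m/s.
Apply f = pc/h: f = 2.152e21 Hz.
Converting to PHz: f = 2.152e6 PHz ≈ 2.15e6 PHz.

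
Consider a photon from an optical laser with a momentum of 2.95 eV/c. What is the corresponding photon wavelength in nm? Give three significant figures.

First convert: p = 2.95 eV/c = 1.5766e-27 kg·m/s.
The photon relation is λ = h/p, giving λ = 4.203e-7 m.
Converting to nm: λ = 420.3 nm ≈ 420 nm.

420 nm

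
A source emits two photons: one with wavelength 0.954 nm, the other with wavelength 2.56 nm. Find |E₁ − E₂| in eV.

815 eV

Using E = hc/λ: E₁ = 2.082 × 10^-16 J, E₂ = 7.760 × 10^-17 J.
|ΔE| = |2.082 × 10^-16 − 7.760 × 10^-17| = 1.31 × 10^-16 J = 815 eV.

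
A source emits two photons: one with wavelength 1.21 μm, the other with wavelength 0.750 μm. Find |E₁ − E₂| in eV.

Using E = hc/λ: E₁ = 1.642e-19 J, E₂ = 2.649e-19 J.
|ΔE| = |1.642e-19 − 2.649e-19| = 1.01e-19 J = 0.628 eV.

0.628 eV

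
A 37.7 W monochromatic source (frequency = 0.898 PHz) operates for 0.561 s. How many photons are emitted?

3.55e19 photons

Total energy: E_total = P·t = 37.7 × 0.561 = 21.15 J.
Per-photon energy: E = 5.950e-19 J.
N = E_total / E_photon = 3.55e19.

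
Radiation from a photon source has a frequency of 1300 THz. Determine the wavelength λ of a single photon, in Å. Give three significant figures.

2310 Å

Convert to SI: f = 1300 THz = 1.3·10^15 Hz.
Apply λ = c/f: λ = 2.306·10^-7 m.
Converting to Å: λ = 2306 Å ≈ 2310 Å.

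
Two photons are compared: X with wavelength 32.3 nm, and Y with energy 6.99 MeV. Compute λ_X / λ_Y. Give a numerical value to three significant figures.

1.82 × 10^5

λ_X = 3.230 × 10^-8 m (from wavelength = 32.3 nm, via λ given directly).
λ_Y = 1.774 × 10^-13 m (from energy = 6.99 MeV, via λ = hc/E).
Ratio = 3.230 × 10^-8 / 1.774 × 10^-13 = 1.82 × 10^5.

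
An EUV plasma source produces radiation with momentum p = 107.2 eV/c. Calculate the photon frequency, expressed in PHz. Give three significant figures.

First convert: p = 107.2 eV/c = 5.7291·10^-26 kg·m/s.
For a photon f = pc/h, so f = 2.592·10^16 Hz.
Converting to PHz: f = 25.92 PHz ≈ 25.9 PHz.

25.9 PHz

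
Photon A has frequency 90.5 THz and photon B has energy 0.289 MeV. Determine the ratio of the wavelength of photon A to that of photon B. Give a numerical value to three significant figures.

7.72 × 10^5

λ_A = 3.313 × 10^-6 m (from frequency = 90.5 THz, via λ = c/f).
λ_B = 4.290 × 10^-12 m (from energy = 0.289 MeV, via λ = hc/E).
Ratio = 3.313 × 10^-6 / 4.290 × 10^-12 = 7.72 × 10^5.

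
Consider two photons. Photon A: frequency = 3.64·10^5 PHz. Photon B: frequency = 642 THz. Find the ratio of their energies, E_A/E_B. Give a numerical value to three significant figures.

E_A = 2.412·10^-13 J (from frequency = 3.64·10^5 PHz, via E = hf).
E_B = 4.254·10^-19 J (from frequency = 642 THz, via E = hf).
Ratio = 2.412·10^-13 / 4.254·10^-19 = 5.67·10^5.

5.67·10^5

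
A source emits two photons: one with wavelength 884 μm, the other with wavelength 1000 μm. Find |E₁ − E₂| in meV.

0.163 meV

Using E = hc/λ: E₁ = 2.247e-22 J, E₂ = 1.986e-22 J.
|ΔE| = |2.247e-22 − 1.986e-22| = 2.61e-23 J = 0.163 meV.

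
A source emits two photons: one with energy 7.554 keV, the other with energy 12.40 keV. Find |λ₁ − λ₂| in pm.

64.1 pm

Using λ = hc/E: λ₁ = 1.6413·10^-10 m, λ₂ = 9.9987·10^-11 m.
|Δλ| = |1.6413·10^-10 − 9.9987·10^-11| = 6.41·10^-11 m = 64.1 pm.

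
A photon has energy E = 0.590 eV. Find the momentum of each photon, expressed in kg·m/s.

3.15 × 10^-28 kg·m/s

Convert to SI: E = 0.590 eV = 9.4528 × 10^-20 J.
For a photon p = E/c, so p = 3.153 × 10^-28 kg·m/s.
So p ≈ 3.15 × 10^-28 kg·m/s.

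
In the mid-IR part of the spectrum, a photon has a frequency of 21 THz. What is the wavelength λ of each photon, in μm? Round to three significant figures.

(c = 2.99792458 × 10^8 m/s.)
Convert to SI: f = 21 THz = 2.1 × 10^13 Hz.
Since λ = c/f for a photon, λ = 1.428 × 10^-5 m.
Converting to μm: λ = 14.28 μm ≈ 14.3 μm.

14.3 μm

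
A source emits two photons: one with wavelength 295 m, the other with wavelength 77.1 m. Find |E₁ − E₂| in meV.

1.19·10^-5 meV

Using E = hc/λ: E₁ = 6.734·10^-28 J, E₂ = 2.576·10^-27 J.
|ΔE| = |6.734·10^-28 − 2.576·10^-27| = 1.90·10^-27 J = 1.19·10^-5 meV.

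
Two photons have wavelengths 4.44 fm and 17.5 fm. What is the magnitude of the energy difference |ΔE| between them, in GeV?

Using E = hc/λ: E₁ = 4.474 × 10^-11 J, E₂ = 1.135 × 10^-11 J.
|ΔE| = |4.474 × 10^-11 − 1.135 × 10^-11| = 3.34 × 10^-11 J = 0.208 GeV.

0.208 GeV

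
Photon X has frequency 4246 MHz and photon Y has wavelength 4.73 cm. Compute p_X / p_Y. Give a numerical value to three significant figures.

0.670

p_X = 9.385e-33 kg·m/s (from frequency = 4246 MHz, via p = hf/c).
p_Y = 1.401e-32 kg·m/s (from wavelength = 4.73 cm, via p = h/λ).
Ratio = 9.385e-33 / 1.401e-32 = 0.670.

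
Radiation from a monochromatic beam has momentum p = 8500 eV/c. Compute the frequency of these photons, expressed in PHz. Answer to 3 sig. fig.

2060 PHz

First convert: p = 8500 eV/c = 4.5426 × 10^-24 kg·m/s.
The photon relation is f = pc/h, giving f = 2.055 × 10^18 Hz.
Converting to PHz: f = 2055 PHz ≈ 2060 PHz.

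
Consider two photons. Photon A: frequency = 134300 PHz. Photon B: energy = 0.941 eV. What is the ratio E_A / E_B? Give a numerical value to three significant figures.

E_A = 8.899e-14 J (from frequency = 134300 PHz, via E = hf).
E_B = 1.508e-19 J (from energy = 0.941 eV, via E given directly).
Ratio = 8.899e-14 / 1.508e-19 = 5.90e5.

5.90e5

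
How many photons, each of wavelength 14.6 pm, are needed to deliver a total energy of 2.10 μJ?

Per-photon energy: E = 1.361e-14 J (from wavelength = 14.6 pm).
N = E_total / E_photon = 2.10e-6 J / 1.361e-14 J = 1.54e8.

1.54e8 photons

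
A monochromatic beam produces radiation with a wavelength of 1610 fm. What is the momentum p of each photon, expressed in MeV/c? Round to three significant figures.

0.770 MeV/c

Use h = 6.62607015 × 10^-34 J·s, c = 2.99792458 × 10^8 m/s, 1 eV = 1.602176634 × 10^-19 J.
First convert: λ = 1610 fm = 1.61 × 10^-12 m.
The photon relation is p = h/λ, giving p = 4.116 × 10^-22 kg·m/s.
Converting to MeV/c: p = 0.7701 MeV/c ≈ 0.770 MeV/c.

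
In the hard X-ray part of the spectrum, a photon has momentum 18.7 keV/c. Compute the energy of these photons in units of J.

(c = 2.99792458e8 m/s, 1 eV = 1.602176634e-19 J.)
Convert to SI: p = 18.7 keV/c = 9.9938e-24 kg·m/s.
The photon relation is E = pc, giving E = 2.996e-15 J.
So E ≈ 3.00e-15 J.

3.00e-15 J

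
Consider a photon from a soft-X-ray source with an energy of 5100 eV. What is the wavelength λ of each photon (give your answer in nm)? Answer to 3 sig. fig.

(h = 6.62607015 × 10^-34 J·s, c = 2.99792458 × 10^8 m/s, 1 eV = 1.602176634 × 10^-19 J.)
Convert to SI: E = 5100 eV = 8.1711 × 10^-16 J.
Apply λ = hc/E: λ = 2.431 × 10^-10 m.
Converting to nm: λ = 0.2431 nm ≈ 0.243 nm.

0.243 nm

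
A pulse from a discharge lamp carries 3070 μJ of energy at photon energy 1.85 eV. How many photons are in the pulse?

1.04e16 photons

Per-photon energy: E = 2.964e-19 J (from energy = 1.85 eV).
N = E_total / E_photon = 0.00307 J / 2.964e-19 J = 1.04e16.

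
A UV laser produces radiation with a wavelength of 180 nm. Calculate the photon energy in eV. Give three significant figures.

Use h = 6.62607015 × 10^-34 J·s, c = 2.99792458 × 10^8 m/s, 1 eV = 1.602176634 × 10^-19 J.
First convert: λ = 180 nm = 1.80 × 10^-7 m.
The photon relation is E = hc/λ, giving E = 1.104 × 10^-18 J.
Converting to eV: E = 6.888 eV ≈ 6.89 eV.

6.89 eV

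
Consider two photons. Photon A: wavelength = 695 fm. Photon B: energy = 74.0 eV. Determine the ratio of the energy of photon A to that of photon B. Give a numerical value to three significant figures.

E_A = 2.858·10^-13 J (from wavelength = 695 fm, via E = hc/λ).
E_B = 1.186·10^-17 J (from energy = 74.0 eV, via E given directly).
Ratio = 2.858·10^-13 / 1.186·10^-17 = 2.41·10^4.

2.41·10^4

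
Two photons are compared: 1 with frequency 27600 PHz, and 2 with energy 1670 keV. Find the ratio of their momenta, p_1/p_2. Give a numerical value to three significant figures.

0.0683

p_1 = 6.100 × 10^-23 kg·m/s (from frequency = 27600 PHz, via p = hf/c).
p_2 = 8.925 × 10^-22 kg·m/s (from energy = 1670 keV, via p = E/c).
Ratio = 6.100 × 10^-23 / 8.925 × 10^-22 = 0.0683.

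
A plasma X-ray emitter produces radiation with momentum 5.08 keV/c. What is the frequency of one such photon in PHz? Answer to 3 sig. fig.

Take h = 6.62607015 × 10^-34 J·s, c = 2.99792458 × 10^8 m/s, 1 eV = 1.602176634 × 10^-19 J.
First convert: p = 5.08 keV/c = 2.7149 × 10^-24 kg·m/s.
For a photon f = pc/h, so f = 1.228 × 10^18 Hz.
Converting to PHz: f = 1228 PHz ≈ 1230 PHz.

1230 PHz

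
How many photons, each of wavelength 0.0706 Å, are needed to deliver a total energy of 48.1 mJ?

1.71e12 photons

Per-photon energy: E = 2.814e-14 J (from wavelength = 0.0706 Å).
N = E_total / E_photon = 0.0481 J / 2.814e-14 J = 1.71e12.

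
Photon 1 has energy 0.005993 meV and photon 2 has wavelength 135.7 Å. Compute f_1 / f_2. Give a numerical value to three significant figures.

6.56 × 10^-8

f_1 = 1.449 × 10^9 Hz (from energy = 0.005993 meV, via f = E/h).
f_2 = 2.209 × 10^16 Hz (from wavelength = 135.7 Å, via f = c/λ).
Ratio = 1.449 × 10^9 / 2.209 × 10^16 = 6.56 × 10^-8.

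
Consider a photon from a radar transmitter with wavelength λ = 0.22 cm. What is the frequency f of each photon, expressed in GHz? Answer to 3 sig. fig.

136 GHz

Use c = 2.99792458 × 10^8 m/s.
Convert to SI: λ = 0.22 cm = 0.0022 m.
Since f = c/λ for a photon, f = 1.363 × 10^11 Hz.
Converting to GHz: f = 136.3 GHz ≈ 136 GHz.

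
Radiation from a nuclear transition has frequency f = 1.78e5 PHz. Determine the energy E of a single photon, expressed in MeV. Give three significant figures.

0.736 MeV

In SI units: f = 1.78e5 PHz = 1.78e20 Hz.
Since E = hf for a photon, E = 1.179e-13 J.
Converting to MeV: E = 0.7361 MeV ≈ 0.736 MeV.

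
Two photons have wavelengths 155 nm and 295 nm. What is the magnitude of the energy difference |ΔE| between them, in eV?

3.80 eV

Using E = hc/λ: E₁ = 1.282 × 10^-18 J, E₂ = 6.734 × 10^-19 J.
|ΔE| = |1.282 × 10^-18 − 6.734 × 10^-19| = 6.08 × 10^-19 J = 3.80 eV.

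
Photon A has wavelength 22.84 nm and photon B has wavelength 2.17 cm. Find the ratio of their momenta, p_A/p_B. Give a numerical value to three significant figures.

p_A = 2.901e-26 kg·m/s (from wavelength = 22.84 nm, via p = h/λ).
p_B = 3.053e-32 kg·m/s (from wavelength = 2.17 cm, via p = h/λ).
Ratio = 2.901e-26 / 3.053e-32 = 9.50e5.

9.50e5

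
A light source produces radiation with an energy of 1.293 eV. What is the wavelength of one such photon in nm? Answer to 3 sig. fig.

First convert: E = 1.293 eV = 2.0716e-19 J.
Since λ = hc/E for a photon, λ = 9.589e-7 m.
Converting to nm: λ = 958.9 nm ≈ 959 nm.

959 nm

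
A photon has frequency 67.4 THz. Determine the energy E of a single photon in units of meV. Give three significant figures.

279 meV

First convert: f = 67.4 THz = 6.74e13 Hz.
The photon relation is E = hf, giving E = 4.466e-20 J.
Converting to meV: E = 278.7 meV ≈ 279 meV.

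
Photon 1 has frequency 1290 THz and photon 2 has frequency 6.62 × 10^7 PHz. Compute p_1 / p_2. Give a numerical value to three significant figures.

1.95 × 10^-8

p_1 = 2.851 × 10^-27 kg·m/s (from frequency = 1290 THz, via p = hf/c).
p_2 = 1.463 × 10^-19 kg·m/s (from frequency = 6.62 × 10^7 PHz, via p = hf/c).
Ratio = 2.851 × 10^-27 / 1.463 × 10^-19 = 1.95 × 10^-8.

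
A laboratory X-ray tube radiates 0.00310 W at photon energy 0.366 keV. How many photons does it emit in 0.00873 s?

Total energy: E_total = P·t = 0.00310 × 0.00873 = 2.706 × 10^-5 J.
Per-photon energy: E = 5.864 × 10^-17 J.
N = E_total / E_photon = 4.62 × 10^11.

4.62 × 10^11 photons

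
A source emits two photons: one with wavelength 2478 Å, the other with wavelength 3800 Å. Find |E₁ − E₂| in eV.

1.74 eV

Using E = hc/λ: E₁ = 8.0163e-19 J, E₂ = 5.2275e-19 J.
|ΔE| = |8.0163e-19 − 5.2275e-19| = 2.79e-19 J = 1.74 eV.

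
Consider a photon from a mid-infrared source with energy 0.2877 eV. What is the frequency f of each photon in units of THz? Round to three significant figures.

Use h = 6.62607015e-34 J·s, 1 eV = 1.602176634e-19 J.
Convert to SI: E = 0.2877 eV = 4.6095e-20 J.
For a photon f = E/h, so f = 6.957e13 Hz.
Converting to THz: f = 69.57 THz ≈ 69.6 THz.

69.6 THz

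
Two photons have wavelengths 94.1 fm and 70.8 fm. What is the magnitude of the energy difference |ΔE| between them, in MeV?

4.34 MeV

Using E = hc/λ: E₁ = 2.111·10^-12 J, E₂ = 2.806·10^-12 J.
|ΔE| = |2.111·10^-12 − 2.806·10^-12| = 6.95·10^-13 J = 4.34 MeV.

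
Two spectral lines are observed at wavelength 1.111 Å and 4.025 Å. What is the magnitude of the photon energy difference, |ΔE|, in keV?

Using E = hc/λ: E₁ = 1.7880e-15 J, E₂ = 4.9353e-16 J.
|ΔE| = |1.7880e-15 − 4.9353e-16| = 1.29e-15 J = 8.08 keV.

8.08 keV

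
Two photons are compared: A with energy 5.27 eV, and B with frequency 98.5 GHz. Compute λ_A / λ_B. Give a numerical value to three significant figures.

λ_A = 2.353 × 10^-7 m (from energy = 5.27 eV, via λ = hc/E).
λ_B = 0.003044 m (from frequency = 98.5 GHz, via λ = c/f).
Ratio = 2.353 × 10^-7 / 0.003044 = 7.73 × 10^-5.

7.73 × 10^-5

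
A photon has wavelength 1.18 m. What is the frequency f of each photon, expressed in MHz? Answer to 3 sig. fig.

254 MHz

Take c = 2.99792458 × 10^8 m/s.
Apply f = c/λ: f = 2.541 × 10^8 Hz.
Converting to MHz: f = 254.1 MHz ≈ 254 MHz.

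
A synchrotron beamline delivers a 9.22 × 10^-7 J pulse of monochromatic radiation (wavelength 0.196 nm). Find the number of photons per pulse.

9.10 × 10^8 photons

Per-photon energy: E = 1.013 × 10^-15 J (from wavelength = 0.196 nm).
N = E_total / E_photon = 9.22 × 10^-7 J / 1.013 × 10^-15 J = 9.10 × 10^8.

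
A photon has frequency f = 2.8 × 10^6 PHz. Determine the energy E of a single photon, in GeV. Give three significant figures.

0.0116 GeV

Take h = 6.62607015 × 10^-34 J·s, 1 eV = 1.602176634 × 10^-19 J.
First convert: f = 2.8 × 10^6 PHz = 2.8 × 10^21 Hz.
The photon relation is E = hf, giving E = 1.855 × 10^-12 J.
Converting to GeV: E = 0.01158 GeV ≈ 0.0116 GeV.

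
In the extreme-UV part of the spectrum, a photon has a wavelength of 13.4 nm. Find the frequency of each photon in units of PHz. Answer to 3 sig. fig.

Convert to SI: λ = 13.4 nm = 1.34 × 10^-8 m.
Apply f = c/λ: f = 2.237 × 10^16 Hz.
Converting to PHz: f = 22.37 PHz ≈ 22.4 PHz.

22.4 PHz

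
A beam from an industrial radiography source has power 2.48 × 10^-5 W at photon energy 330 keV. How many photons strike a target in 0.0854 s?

Total energy: E_total = P·t = 2.48 × 10^-5 × 0.0854 = 2.118 × 10^-6 J.
Per-photon energy: E = 5.287 × 10^-14 J.
N = E_total / E_photon = 4.01 × 10^7.

4.01 × 10^7 photons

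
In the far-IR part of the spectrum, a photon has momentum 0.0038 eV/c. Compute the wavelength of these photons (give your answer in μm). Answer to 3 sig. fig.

326 μm

Take h = 6.62607015 × 10^-34 J·s, c = 2.99792458 × 10^8 m/s, 1 eV = 1.602176634 × 10^-19 J.
First convert: p = 0.0038 eV/c = 2.0308 × 10^-30 kg·m/s.
For a photon λ = h/p, so λ = 3.263 × 10^-4 m.
Converting to μm: λ = 326.3 μm ≈ 326 μm.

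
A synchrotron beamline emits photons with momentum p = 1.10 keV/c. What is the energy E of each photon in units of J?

1.76e-16 J

First convert: p = 1.10 keV/c = 5.8787e-25 kg·m/s.
Apply E = pc: E = 1.762e-16 J.
So E ≈ 1.76e-16 J.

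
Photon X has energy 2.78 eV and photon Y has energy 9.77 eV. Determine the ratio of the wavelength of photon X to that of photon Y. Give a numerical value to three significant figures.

3.51

λ_X = 4.460e-7 m (from energy = 2.78 eV, via λ = hc/E).
λ_Y = 1.269e-7 m (from energy = 9.77 eV, via λ = hc/E).
Ratio = 4.460e-7 / 1.269e-7 = 3.51.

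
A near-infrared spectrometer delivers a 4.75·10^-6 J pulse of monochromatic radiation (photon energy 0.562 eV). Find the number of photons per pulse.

5.28·10^13 photons

Per-photon energy: E = 9.004·10^-20 J (from energy = 0.562 eV).
N = E_total / E_photon = 4.75·10^-6 J / 9.004·10^-20 J = 5.28·10^13.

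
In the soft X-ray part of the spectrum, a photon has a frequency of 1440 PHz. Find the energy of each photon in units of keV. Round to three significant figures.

5.96 keV

In SI units: f = 1440 PHz = 1.44e18 Hz.
Apply E = hf: E = 9.542e-16 J.
Converting to keV: E = 5.955 keV ≈ 5.96 keV.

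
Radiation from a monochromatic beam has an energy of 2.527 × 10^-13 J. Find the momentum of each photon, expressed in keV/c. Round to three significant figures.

Apply p = E/c: p = 8.429 × 10^-22 kg·m/s.
Converting to keV/c: p = 1577 keV/c ≈ 1580 keV/c.

1580 keV/c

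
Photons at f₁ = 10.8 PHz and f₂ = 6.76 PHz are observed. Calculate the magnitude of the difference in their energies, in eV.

16.7 eV

Using E = hf: E₁ = 7.156·10^-18 J, E₂ = 4.479·10^-18 J.
|ΔE| = |7.156·10^-18 − 4.479·10^-18| = 2.68·10^-18 J = 16.7 eV.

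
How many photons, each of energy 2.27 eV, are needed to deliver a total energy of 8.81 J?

Per-photon energy: E = 3.637 × 10^-19 J (from energy = 2.27 eV).
N = E_total / E_photon = 8.81 J / 3.637 × 10^-19 J = 2.42 × 10^19.

2.42 × 10^19 photons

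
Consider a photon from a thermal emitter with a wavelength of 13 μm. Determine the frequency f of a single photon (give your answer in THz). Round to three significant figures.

23.1 THz

Use c = 2.99792458e8 m/s.
Convert to SI: λ = 13 μm = 1.3e-5 m.
Since f = c/λ for a photon, f = 2.306e13 Hz.
Converting to THz: f = 23.06 THz ≈ 23.1 THz.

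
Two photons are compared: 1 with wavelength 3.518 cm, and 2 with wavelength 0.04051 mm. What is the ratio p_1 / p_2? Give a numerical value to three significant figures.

1.15 × 10^-3

p_1 = 1.883 × 10^-32 kg·m/s (from wavelength = 3.518 cm, via p = h/λ).
p_2 = 1.636 × 10^-29 kg·m/s (from wavelength = 0.04051 mm, via p = h/λ).
Ratio = 1.883 × 10^-32 / 1.636 × 10^-29 = 1.15 × 10^-3.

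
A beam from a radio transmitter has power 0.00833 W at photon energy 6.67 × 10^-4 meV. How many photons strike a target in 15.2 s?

1.18 × 10^24 photons

Total energy: E_total = P·t = 0.00833 × 15.2 = 0.1266 J.
Per-photon energy: E = 1.069 × 10^-25 J.
N = E_total / E_photon = 1.18 × 10^24.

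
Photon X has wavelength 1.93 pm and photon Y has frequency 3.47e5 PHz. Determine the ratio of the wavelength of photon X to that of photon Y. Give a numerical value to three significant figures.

2.23

λ_X = 1.930e-12 m (from wavelength = 1.93 pm, via λ given directly).
λ_Y = 8.640e-13 m (from frequency = 3.47e5 PHz, via λ = c/f).
Ratio = 1.930e-12 / 8.640e-13 = 2.23.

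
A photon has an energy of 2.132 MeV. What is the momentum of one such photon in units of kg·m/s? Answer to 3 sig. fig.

1.14 × 10^-21 kg·m/s

(c = 2.99792458 × 10^8 m/s, 1 eV = 1.602176634 × 10^-19 J.)
In SI units: E = 2.132 MeV = 3.4158 × 10^-13 J.
Apply p = E/c: p = 1.139 × 10^-21 kg·m/s.
So p ≈ 1.14 × 10^-21 kg·m/s.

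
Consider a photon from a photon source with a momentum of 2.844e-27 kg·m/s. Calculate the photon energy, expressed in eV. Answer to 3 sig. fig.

5.32 eV

(c = 2.99792458e8 m/s, 1 eV = 1.602176634e-19 J.)
Since E = pc for a photon, E = 8.526e-19 J.
Converting to eV: E = 5.322 eV ≈ 5.32 eV.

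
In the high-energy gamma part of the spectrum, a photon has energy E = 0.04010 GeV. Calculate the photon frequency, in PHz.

Use h = 6.62607015e-34 J·s, 1 eV = 1.602176634e-19 J.
First convert: E = 0.04010 GeV = 6.4247e-12 J.
The photon relation is f = E/h, giving f = 9.696e21 Hz.
Converting to PHz: f = 9.696e6 PHz ≈ 9.70e6 PHz.

9.70e6 PHz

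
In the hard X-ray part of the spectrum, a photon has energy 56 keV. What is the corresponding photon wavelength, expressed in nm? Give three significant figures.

0.0221 nm

Take h = 6.62607015e-34 J·s, c = 2.99792458e8 m/s, 1 eV = 1.602176634e-19 J.
In SI units: E = 56 keV = 8.9722e-15 J.
The photon relation is λ = hc/E, giving λ = 2.214e-11 m.
Converting to nm: λ = 0.02214 nm ≈ 0.0221 nm.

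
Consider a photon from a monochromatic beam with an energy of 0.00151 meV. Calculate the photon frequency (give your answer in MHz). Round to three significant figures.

(h = 6.62607015e-34 J·s, 1 eV = 1.602176634e-19 J.)
Convert to SI: E = 0.00151 meV = 2.4193e-25 J.
The photon relation is f = E/h, giving f = 3.651e8 Hz.
Converting to MHz: f = 365.1 MHz ≈ 365 MHz.

365 MHz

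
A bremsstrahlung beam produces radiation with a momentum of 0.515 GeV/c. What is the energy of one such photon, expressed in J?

Take c = 2.99792458e8 m/s, 1 eV = 1.602176634e-19 J.
Convert to SI: p = 0.515 GeV/c = 2.7523e-19 kg·m/s.
The photon relation is E = pc, giving E = 8.251e-11 J.
So E ≈ 8.25e-11 J.

8.25e-11 J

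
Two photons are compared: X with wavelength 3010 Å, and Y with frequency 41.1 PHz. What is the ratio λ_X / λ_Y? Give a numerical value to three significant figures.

λ_X = 3.010 × 10^-7 m (from wavelength = 3010 Å, via λ given directly).
λ_Y = 7.294 × 10^-9 m (from frequency = 41.1 PHz, via λ = c/f).
Ratio = 3.010 × 10^-7 / 7.294 × 10^-9 = 41.3.

41.3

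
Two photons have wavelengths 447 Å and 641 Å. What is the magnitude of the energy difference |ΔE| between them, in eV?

8.39 eV

Using E = hc/λ: E₁ = 4.444·10^-18 J, E₂ = 3.099·10^-18 J.
|ΔE| = |4.444·10^-18 − 3.099·10^-18| = 1.34·10^-18 J = 8.39 eV.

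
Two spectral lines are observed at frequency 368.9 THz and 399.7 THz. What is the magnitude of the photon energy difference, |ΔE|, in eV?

Using E = hf: E₁ = 2.4444e-19 J, E₂ = 2.6484e-19 J.
|ΔE| = |2.4444e-19 − 2.6484e-19| = 2.04e-20 J = 0.127 eV.

0.127 eV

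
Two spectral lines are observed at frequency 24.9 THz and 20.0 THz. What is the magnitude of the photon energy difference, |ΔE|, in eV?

0.0203 eV

Using E = hf: E₁ = 1.650e-20 J, E₂ = 1.325e-20 J.
|ΔE| = |1.650e-20 − 1.325e-20| = 3.25e-21 J = 0.0203 eV.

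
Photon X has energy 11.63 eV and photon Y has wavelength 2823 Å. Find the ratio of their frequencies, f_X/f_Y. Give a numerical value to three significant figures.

2.65

f_X = 2.812·10^15 Hz (from energy = 11.63 eV, via f = E/h).
f_Y = 1.062·10^15 Hz (from wavelength = 2823 Å, via f = c/λ).
Ratio = 2.812·10^15 / 1.062·10^15 = 2.65.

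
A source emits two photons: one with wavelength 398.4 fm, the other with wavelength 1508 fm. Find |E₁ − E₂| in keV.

2290 keV

Using E = hc/λ: E₁ = 4.9861 × 10^-13 J, E₂ = 1.3173 × 10^-13 J.
|ΔE| = |4.9861 × 10^-13 − 1.3173 × 10^-13| = 3.67 × 10^-13 J = 2290 keV.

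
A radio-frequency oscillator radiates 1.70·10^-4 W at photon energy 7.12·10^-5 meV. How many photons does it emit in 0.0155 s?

2.31·10^20 photons

Total energy: E_total = P·t = 1.70·10^-4 × 0.0155 = 2.635·10^-6 J.
Per-photon energy: E = 1.141·10^-26 J.
N = E_total / E_photon = 2.31·10^20.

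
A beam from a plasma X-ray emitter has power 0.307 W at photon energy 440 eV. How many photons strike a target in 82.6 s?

Total energy: E_total = P·t = 0.307 × 82.6 = 25.36 J.
Per-photon energy: E = 7.050e-17 J.
N = E_total / E_photon = 3.60e17.

3.60e17 photons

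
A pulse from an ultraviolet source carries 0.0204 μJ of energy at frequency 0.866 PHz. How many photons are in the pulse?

3.56e10 photons

Per-photon energy: E = 5.738e-19 J (from frequency = 0.866 PHz).
N = E_total / E_photon = 2.04e-8 J / 5.738e-19 J = 3.56e10.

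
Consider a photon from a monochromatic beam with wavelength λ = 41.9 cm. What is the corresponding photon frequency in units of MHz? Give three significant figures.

(c = 2.99792458e8 m/s.)
First convert: λ = 41.9 cm = 0.419 m.
The photon relation is f = c/λ, giving f = 7.155e8 Hz.
Converting to MHz: f = 715.5 MHz ≈ 715 MHz.

715 MHz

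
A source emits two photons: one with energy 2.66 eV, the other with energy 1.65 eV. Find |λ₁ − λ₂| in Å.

Using λ = hc/E: λ₁ = 4.661e-7 m, λ₂ = 7.514e-7 m.
|Δλ| = |4.661e-7 − 7.514e-7| = 2.85e-7 m = 2850 Å.

2850 Å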